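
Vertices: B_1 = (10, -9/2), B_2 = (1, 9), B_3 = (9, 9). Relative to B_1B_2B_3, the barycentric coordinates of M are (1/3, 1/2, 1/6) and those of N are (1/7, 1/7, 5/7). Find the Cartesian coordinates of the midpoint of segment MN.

(20/3, 81/14)

Barycentric coordinates of the midpoint are the average: (5/21, 9/28, 37/84).
Converting: (5/21)·B_1 + (9/28)·B_2 + (37/84)·B_3 = (20/3, 81/14).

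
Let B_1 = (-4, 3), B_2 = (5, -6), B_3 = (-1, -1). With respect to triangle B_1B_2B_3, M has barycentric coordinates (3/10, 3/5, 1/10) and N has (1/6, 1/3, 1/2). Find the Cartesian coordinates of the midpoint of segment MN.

Barycentric coordinates of the midpoint are the average: (7/30, 7/15, 3/10).
Converting: (7/30)·B_1 + (7/15)·B_2 + (3/10)·B_3 = (11/10, -12/5).

(11/10, -12/5)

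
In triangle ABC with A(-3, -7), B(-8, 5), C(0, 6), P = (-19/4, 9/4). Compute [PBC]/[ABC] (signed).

[ABC] = ½·((-3)·(5−6) + (-8)·(6−(-7)) + 0·(-7−5)) = ½·(3 − 104 + 0) = -101/2.
[PBC] = ½·((-19/4)·(5−6) + (-8)·(6−(9/4)) + 0·(9/4−5)) = ½·(19/4 − 30 + 0) = -101/8, so the ratio is (-101/8)/(-101/2) = 1/4.

1/4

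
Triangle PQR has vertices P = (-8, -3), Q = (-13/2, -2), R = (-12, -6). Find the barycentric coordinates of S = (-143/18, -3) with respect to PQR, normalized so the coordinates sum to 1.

Signed area of the reference triangle: [PQR] = ½·((-8)·(-2−(-6)) + (-13/2)·(-6−(-3)) + (-12)·(-3−(-2))) = ½·(-32 + 39/2 + 12) = -1/4.
[SQR] = ½·((-143/18)·(-2−(-6)) + (-13/2)·(-6−(-3)) + (-12)·(-3−(-2))) = ½·(-286/9 + 39/2 + 12) = -5/36, so the P-coordinate is (-5/36)/(-1/4) = 5/9.
[PSR] = ½·((-8)·(-3−(-6)) + (-143/18)·(-6−(-3)) + (-12)·(-3−(-3))) = ½·(-24 + 143/6 + 0) = -1/12, so the Q-coordinate is 1/3.
[PQS] = ½·((-8)·(-2−(-3)) + (-13/2)·(-3−(-3)) + (-143/18)·(-3−(-2))) = ½·(-8 + 0 + 143/18) = -1/36, so the R-coordinate is 1/9.

(5/9, 1/3, 1/9)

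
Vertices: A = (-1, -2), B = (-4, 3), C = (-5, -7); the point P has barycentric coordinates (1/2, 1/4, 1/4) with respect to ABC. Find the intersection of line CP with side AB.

(-2, -1/3)

Line CP meets AB where the C-coordinate vanishes; zeroing P's C-weight and renormalizing leaves A, B-weights 1/2 : 1/4 → (2/3, 1/3).
So Q = (2/3)·A + (1/3)·B = (-2, -1/3).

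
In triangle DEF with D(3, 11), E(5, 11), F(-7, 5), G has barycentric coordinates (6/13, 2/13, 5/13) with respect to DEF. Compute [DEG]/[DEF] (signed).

The signed ratio [DEG]/[DEF] equals the barycentric coordinate of G at vertex F, which is 5/13.

5/13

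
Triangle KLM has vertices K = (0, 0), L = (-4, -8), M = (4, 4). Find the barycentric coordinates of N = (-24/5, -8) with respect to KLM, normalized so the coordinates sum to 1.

Signed area of the reference triangle: [KLM] = ½·(0·(-8−4) + (-4)·(4−0) + 4·(0−(-8))) = ½·(0 − 16 + 32) = 8.
[NLM] = ½·((-24/5)·(-8−4) + (-4)·(4−(-8)) + 4·(-8−(-8))) = ½·(288/5 − 48 + 0) = 24/5, so the K-coordinate is (24/5)/8 = 3/5.
[KNM] = ½·(0·(-8−4) + (-24/5)·(4−0) + 4·(0−(-8))) = ½·(0 − 96/5 + 32) = 32/5, so the L-coordinate is 4/5.
[KLN] = ½·(0·(-8−(-8)) + (-4)·(-8−0) + (-24/5)·(0−(-8))) = ½·(0 + 32 − 192/5) = -16/5, so the M-coordinate is -2/5.
Check: 3/5 + 4/5 − 2/5 = 1.

(3/5, 4/5, -2/5)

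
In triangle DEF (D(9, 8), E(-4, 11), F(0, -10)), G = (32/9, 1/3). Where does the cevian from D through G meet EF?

(-4/5, -29/5)

Barycentric coordinates of G with respect to DEF: (4/9, 1/9, 4/9).
On side EF the D-coordinate is zero; dropping G's D-weight 4/9 and renormalizing the remaining 1/9 : 4/9 gives weights 1/5, 4/5 on E, F.
H = (1/5)·(-4, 11) + (4/5)·(0, -10) = (-4/5, -29/5).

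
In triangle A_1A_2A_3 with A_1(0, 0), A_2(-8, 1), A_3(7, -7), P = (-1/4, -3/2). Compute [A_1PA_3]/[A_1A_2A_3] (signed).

1/4

[A_1A_2A_3] = ½·(0·(1−(-7)) + (-8)·(-7−0) + 7·(0−1)) = ½·(0 + 56 − 7) = 49/2.
[A_1PA_3] = ½·(0·(-3/2−(-7)) + (-1/4)·(-7−0) + 7·(0−(-3/2))) = ½·(0 + 7/4 + 21/2) = 49/8, so the ratio is (49/8)/(49/2) = 1/4.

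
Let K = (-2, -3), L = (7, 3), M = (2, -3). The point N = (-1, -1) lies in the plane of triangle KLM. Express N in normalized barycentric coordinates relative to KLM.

(7/6, 1/3, -1/2)

Signed area of the reference triangle: [KLM] = ½·((-2)·(3−(-3)) + 7·(-3−(-3)) + 2·(-3−3)) = ½·(-12 + 0 − 12) = -12.
[NLM] = ½·((-1)·(3−(-3)) + 7·(-3−(-1)) + 2·(-1−3)) = ½·(-6 − 14 − 8) = -14, so the K-coordinate is (-14)/(-12) = 7/6.
[KNM] = ½·((-2)·(-1−(-3)) + (-1)·(-3−(-3)) + 2·(-3−(-1))) = ½·(-4 + 0 − 4) = -4, so the L-coordinate is 1/3.
[KLN] = ½·((-2)·(3−(-1)) + 7·(-1−(-3)) + (-1)·(-3−3)) = ½·(-8 + 14 + 6) = 6, so the M-coordinate is -1/2.
Check: 7/6 + 1/3 − 1/2 = 1.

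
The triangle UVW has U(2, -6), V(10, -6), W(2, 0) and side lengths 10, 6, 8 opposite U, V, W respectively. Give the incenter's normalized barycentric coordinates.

(5/12, 1/4, 1/3)

The incenter has barycentric coordinates proportional to the opposite side lengths: (10 : 6 : 8).
Normalizing by 10+6+8 = 24 gives (5/12, 1/4, 1/3).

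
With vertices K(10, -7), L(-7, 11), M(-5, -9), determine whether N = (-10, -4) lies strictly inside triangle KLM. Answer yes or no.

no

Barycentric coordinates of N: (-45/152, 85/304, 309/304).
The three coordinates are negative, positive, positive; a point is interior exactly when all three are positive.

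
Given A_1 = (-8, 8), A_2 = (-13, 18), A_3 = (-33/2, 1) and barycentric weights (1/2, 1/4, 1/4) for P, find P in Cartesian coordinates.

P = (1/2)·A_1 + (1/4)·A_2 + (1/4)·A_3.
x-coordinate: (1/2)·(-8) + (1/4)·(-13) + (1/4)·(-33/2) = -91/8.
y-coordinate: (1/2)·8 + (1/4)·18 + (1/4)·1 = 35/4.

(-91/8, 35/4)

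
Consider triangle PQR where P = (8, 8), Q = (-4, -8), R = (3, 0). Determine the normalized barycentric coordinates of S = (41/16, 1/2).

Signed area of the reference triangle: [PQR] = ½·(8·(-8−0) + (-4)·(0−8) + 3·(8−(-8))) = ½·(-64 + 32 + 48) = 8.
[SQR] = ½·((41/16)·(-8−0) + (-4)·(0−(1/2)) + 3·(1/2−(-8))) = ½·(-41/2 + 2 + 51/2) = 7/2, so the P-coordinate is (7/2)/8 = 7/16.
[PSR] = ½·(8·(1/2−0) + (41/16)·(0−8) + 3·(8−(1/2))) = ½·(4 − 41/2 + 45/2) = 3, so the Q-coordinate is 3/8.
[PQS] = ½·(8·(-8−(1/2)) + (-4)·(1/2−8) + (41/16)·(8−(-8))) = ½·(-68 + 30 + 41) = 3/2, so the R-coordinate is 3/16.

(7/16, 3/8, 3/16)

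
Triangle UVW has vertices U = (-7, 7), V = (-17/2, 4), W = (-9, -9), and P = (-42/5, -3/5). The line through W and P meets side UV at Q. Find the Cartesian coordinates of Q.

(-8, 5)

Barycentric coordinates of P with respect to UVW: (1/5, 2/5, 2/5).
On side UV the W-coordinate is zero; dropping P's W-weight 2/5 and renormalizing the remaining 1/5 : 2/5 gives weights 1/3, 2/3 on U, V.
Q = (1/3)·(-7, 7) + (2/3)·(-17/2, 4) = (-8, 5).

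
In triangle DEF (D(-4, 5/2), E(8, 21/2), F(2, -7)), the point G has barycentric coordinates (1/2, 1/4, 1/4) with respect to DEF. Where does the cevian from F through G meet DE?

Line FG meets DE where the F-coordinate vanishes; zeroing G's F-weight and renormalizing leaves D, E-weights 1/2 : 1/4 → (2/3, 1/3).
So H = (2/3)·D + (1/3)·E = (0, 31/6).

(0, 31/6)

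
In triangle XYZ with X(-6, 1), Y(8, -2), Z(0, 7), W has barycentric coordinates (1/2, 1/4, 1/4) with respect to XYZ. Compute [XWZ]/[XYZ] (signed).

1/4

The signed ratio [XWZ]/[XYZ] equals the barycentric coordinate of W at vertex Y, which is 1/4.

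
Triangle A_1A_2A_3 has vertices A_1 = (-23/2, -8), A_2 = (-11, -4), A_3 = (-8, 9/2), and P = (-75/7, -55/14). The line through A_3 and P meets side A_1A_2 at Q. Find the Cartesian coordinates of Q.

(-67/6, -16/3)

Barycentric coordinates of P with respect to A_1A_2A_3: (2/7, 4/7, 1/7).
On side A_1A_2 the A_3-coordinate is zero; dropping P's A_3-weight 1/7 and renormalizing the remaining 2/7 : 4/7 gives weights 1/3, 2/3 on A_1, A_2.
Q = (1/3)·(-23/2, -8) + (2/3)·(-11, -4) = (-67/6, -16/3).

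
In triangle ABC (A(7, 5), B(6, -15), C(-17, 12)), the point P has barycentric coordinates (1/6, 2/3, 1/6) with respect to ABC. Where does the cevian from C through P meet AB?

Line CP meets AB where the C-coordinate vanishes; zeroing P's C-weight and renormalizing leaves A, B-weights 1/6 : 2/3 → (1/5, 4/5).
So Q = (1/5)·A + (4/5)·B = (31/5, -11).

(31/5, -11)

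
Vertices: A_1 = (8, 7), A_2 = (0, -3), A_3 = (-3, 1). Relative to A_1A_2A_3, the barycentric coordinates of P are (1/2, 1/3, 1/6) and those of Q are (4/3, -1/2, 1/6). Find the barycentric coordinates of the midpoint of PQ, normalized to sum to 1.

(11/12, -1/12, 1/6)

Since both coordinate triples sum to 1, the midpoint's barycentrics are the componentwise average.
(1/2+4/3)/2 = 11/12; similarly -1/12 and 1/6.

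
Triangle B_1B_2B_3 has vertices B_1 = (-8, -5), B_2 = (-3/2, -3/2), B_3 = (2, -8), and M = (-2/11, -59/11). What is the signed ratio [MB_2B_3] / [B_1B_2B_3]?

1/11

[B_1B_2B_3] = ½·((-8)·(-3/2−(-8)) + (-3/2)·(-8−(-5)) + 2·(-5−(-3/2))) = ½·(-52 + 9/2 − 7) = -109/4.
[MB_2B_3] = ½·((-2/11)·(-3/2−(-8)) + (-3/2)·(-8−(-59/11)) + 2·(-59/11−(-3/2))) = ½·(-13/11 + 87/22 − 85/11) = -109/44, so the ratio is (-109/44)/(-109/4) = 1/11.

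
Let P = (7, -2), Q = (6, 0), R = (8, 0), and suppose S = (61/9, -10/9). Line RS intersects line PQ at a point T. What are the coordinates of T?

Barycentric coordinates of S with respect to PQR: (5/9, 1/3, 1/9).
On side PQ the R-coordinate is zero; dropping S's R-weight 1/9 and renormalizing the remaining 5/9 : 1/3 gives weights 5/8, 3/8 on P, Q.
T = (5/8)·(7, -2) + (3/8)·(6, 0) = (53/8, -5/4).

(53/8, -5/4)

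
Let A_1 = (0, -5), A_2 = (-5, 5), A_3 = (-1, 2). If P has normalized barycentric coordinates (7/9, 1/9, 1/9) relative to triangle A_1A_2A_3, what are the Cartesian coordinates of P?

P = (7/9)·A_1 + (1/9)·A_2 + (1/9)·A_3.
x-coordinate: (7/9)·0 + (1/9)·(-5) + (1/9)·(-1) = -2/3.
y-coordinate: (7/9)·(-5) + (1/9)·5 + (1/9)·2 = -28/9.

(-2/3, -28/9)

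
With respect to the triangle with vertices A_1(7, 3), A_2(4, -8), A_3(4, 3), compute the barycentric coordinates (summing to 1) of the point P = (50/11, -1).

(2/11, 4/11, 5/11)

Signed area of the reference triangle: [A_1A_2A_3] = ½·(7·(-8−3) + 4·(3−3) + 4·(3−(-8))) = ½·(-77 + 0 + 44) = -33/2.
[PA_2A_3] = ½·((50/11)·(-8−3) + 4·(3−(-1)) + 4·(-1−(-8))) = ½·(-50 + 16 + 28) = -3, so the A_1-coordinate is (-3)/(-33/2) = 2/11.
[A_1PA_3] = ½·(7·(-1−3) + (50/11)·(3−3) + 4·(3−(-1))) = ½·(-28 + 0 + 16) = -6, so the A_2-coordinate is 4/11.
[A_1A_2P] = ½·(7·(-8−(-1)) + 4·(-1−3) + (50/11)·(3−(-8))) = ½·(-49 − 16 + 50) = -15/2, so the A_3-coordinate is 5/11.
Check: 2/11 + 4/11 + 5/11 = 1.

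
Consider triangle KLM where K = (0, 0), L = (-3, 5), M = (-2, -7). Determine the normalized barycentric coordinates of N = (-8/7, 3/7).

Signed area of the reference triangle: [KLM] = ½·(0·(5−(-7)) + (-3)·(-7−0) + (-2)·(0−5)) = ½·(0 + 21 + 10) = 31/2.
[NLM] = ½·((-8/7)·(5−(-7)) + (-3)·(-7−(3/7)) + (-2)·(3/7−5)) = ½·(-96/7 + 156/7 + 64/7) = 62/7, so the K-coordinate is (62/7)/(31/2) = 4/7.
[KNM] = ½·(0·(3/7−(-7)) + (-8/7)·(-7−0) + (-2)·(0−(3/7))) = ½·(0 + 8 + 6/7) = 31/7, so the L-coordinate is 2/7.
[KLN] = ½·(0·(5−(3/7)) + (-3)·(3/7−0) + (-8/7)·(0−5)) = ½·(0 − 9/7 + 40/7) = 31/14, so the M-coordinate is 1/7.
Check: 4/7 + 2/7 + 1/7 = 1.

(4/7, 2/7, 1/7)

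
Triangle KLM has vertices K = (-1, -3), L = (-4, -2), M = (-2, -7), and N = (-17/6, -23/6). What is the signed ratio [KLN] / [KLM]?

[KLM] = ½·((-1)·(-2−(-7)) + (-4)·(-7−(-3)) + (-2)·(-3−(-2))) = ½·(-5 + 16 + 2) = 13/2.
[KLN] = ½·((-1)·(-2−(-23/6)) + (-4)·(-23/6−(-3)) + (-17/6)·(-3−(-2))) = ½·(-11/6 + 10/3 + 17/6) = 13/6, so the ratio is (13/6)/(13/2) = 1/3.

1/3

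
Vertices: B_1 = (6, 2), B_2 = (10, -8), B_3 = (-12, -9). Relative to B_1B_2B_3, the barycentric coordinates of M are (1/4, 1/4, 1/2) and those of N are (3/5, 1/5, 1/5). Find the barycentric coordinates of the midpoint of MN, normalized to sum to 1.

Since both coordinate triples sum to 1, the midpoint's barycentrics are the componentwise average.
(1/4+3/5)/2 = 17/40; similarly 9/40 and 7/20.

(17/40, 9/40, 7/20)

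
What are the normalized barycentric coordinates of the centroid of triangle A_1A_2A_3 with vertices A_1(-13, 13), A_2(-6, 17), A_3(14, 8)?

The centroid is the average of the vertices, so each weight is 1/3.

(1/3, 1/3, 1/3)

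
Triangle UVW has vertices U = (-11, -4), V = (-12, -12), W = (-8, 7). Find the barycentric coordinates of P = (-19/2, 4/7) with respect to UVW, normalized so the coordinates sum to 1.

(3/14, 3/14, 4/7)

Signed area of the reference triangle: [UVW] = ½·((-11)·(-12−7) + (-12)·(7−(-4)) + (-8)·(-4−(-12))) = ½·(209 − 132 − 64) = 13/2.
[PVW] = ½·((-19/2)·(-12−7) + (-12)·(7−(4/7)) + (-8)·(4/7−(-12))) = ½·(361/2 − 540/7 − 704/7) = 39/28, so the U-coordinate is (39/28)/(13/2) = 3/14.
[UPW] = ½·((-11)·(4/7−7) + (-19/2)·(7−(-4)) + (-8)·(-4−(4/7))) = ½·(495/7 − 209/2 + 256/7) = 39/28, so the V-coordinate is 3/14.
[UVP] = ½·((-11)·(-12−(4/7)) + (-12)·(4/7−(-4)) + (-19/2)·(-4−(-12))) = ½·(968/7 − 384/7 − 76) = 26/7, so the W-coordinate is 4/7.
Check: 3/14 + 3/14 + 4/7 = 1.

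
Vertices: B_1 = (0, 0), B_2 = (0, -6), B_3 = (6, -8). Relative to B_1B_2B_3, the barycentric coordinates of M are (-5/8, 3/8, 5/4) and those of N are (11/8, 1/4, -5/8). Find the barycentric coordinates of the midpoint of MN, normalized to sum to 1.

Since both coordinate triples sum to 1, the midpoint's barycentrics are the componentwise average.
(-5/8+11/8)/2 = 3/8; similarly 5/16 and 5/16.

(3/8, 5/16, 5/16)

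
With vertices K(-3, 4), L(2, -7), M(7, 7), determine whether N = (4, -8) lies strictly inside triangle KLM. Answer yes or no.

no

Barycentric coordinates of N: (-33/125, 141/125, 17/125).
The three coordinates are negative, positive, positive; a point is interior exactly when all three are positive.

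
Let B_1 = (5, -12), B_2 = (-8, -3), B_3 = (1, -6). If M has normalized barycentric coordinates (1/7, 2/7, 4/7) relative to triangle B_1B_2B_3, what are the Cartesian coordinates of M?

M = (1/7)·B_1 + (2/7)·B_2 + (4/7)·B_3.
x-coordinate: (1/7)·5 + (2/7)·(-8) + (4/7)·1 = -1.
y-coordinate: (1/7)·(-12) + (2/7)·(-3) + (4/7)·(-6) = -6.

(-1, -6)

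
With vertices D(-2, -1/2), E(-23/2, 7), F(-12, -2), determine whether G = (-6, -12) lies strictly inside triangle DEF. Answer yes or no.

Barycentric coordinates of G: (236/357, -436/357, 557/357).
The three coordinates are positive, negative, positive; a point is interior exactly when all three are positive.

no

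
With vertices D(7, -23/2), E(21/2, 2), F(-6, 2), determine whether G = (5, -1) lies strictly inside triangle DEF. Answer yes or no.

Barycentric coordinates of G: (2/9, 146/297, 85/297).
The three coordinates are positive, positive, positive; a point is interior exactly when all three are positive.

yes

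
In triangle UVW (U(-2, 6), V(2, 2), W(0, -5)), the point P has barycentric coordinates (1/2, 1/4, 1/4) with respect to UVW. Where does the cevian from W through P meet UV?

(-2/3, 14/3)

Line WP meets UV where the W-coordinate vanishes; zeroing P's W-weight and renormalizing leaves U, V-weights 1/2 : 1/4 → (2/3, 1/3).
So Q = (2/3)·U + (1/3)·V = (-2/3, 14/3).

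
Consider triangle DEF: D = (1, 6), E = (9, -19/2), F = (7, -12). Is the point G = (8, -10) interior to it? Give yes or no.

Barycentric coordinates of G: (1/34, 10/17, 13/34).
The three coordinates are positive, positive, positive; a point is interior exactly when all three are positive.

yes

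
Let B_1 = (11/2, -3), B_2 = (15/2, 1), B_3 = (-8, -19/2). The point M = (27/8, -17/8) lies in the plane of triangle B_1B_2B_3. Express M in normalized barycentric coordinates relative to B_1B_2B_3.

(1/8, 5/8, 1/4)

Signed area of the reference triangle: [B_1B_2B_3] = ½·((11/2)·(1−(-19/2)) + (15/2)·(-19/2−(-3)) + (-8)·(-3−1)) = ½·(231/4 − 195/4 + 32) = 41/2.
[MB_2B_3] = ½·((27/8)·(1−(-19/2)) + (15/2)·(-19/2−(-17/8)) + (-8)·(-17/8−1)) = ½·(567/16 − 885/16 + 25) = 41/16, so the B_1-coordinate is (41/16)/(41/2) = 1/8.
[B_1MB_3] = ½·((11/2)·(-17/8−(-19/2)) + (27/8)·(-19/2−(-3)) + (-8)·(-3−(-17/8))) = ½·(649/16 − 351/16 + 7) = 205/16, so the B_2-coordinate is 5/8.
[B_1B_2M] = ½·((11/2)·(1−(-17/8)) + (15/2)·(-17/8−(-3)) + (27/8)·(-3−1)) = ½·(275/16 + 105/16 − 27/2) = 41/8, so the B_3-coordinate is 1/4.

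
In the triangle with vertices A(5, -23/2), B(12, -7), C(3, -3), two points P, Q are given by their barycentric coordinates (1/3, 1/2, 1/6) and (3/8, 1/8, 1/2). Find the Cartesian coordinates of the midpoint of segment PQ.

Barycentric coordinates of the midpoint are the average: (17/48, 5/16, 1/3).
Converting: (17/48)·A + (5/16)·B + (1/3)·C = (313/48, -697/96).

(313/48, -697/96)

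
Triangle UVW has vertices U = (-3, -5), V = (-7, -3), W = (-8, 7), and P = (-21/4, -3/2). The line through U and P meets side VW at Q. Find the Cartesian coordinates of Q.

(-15/2, 2)

Barycentric coordinates of P with respect to UVW: (1/2, 1/4, 1/4).
On side VW the U-coordinate is zero; dropping P's U-weight 1/2 and renormalizing the remaining 1/4 : 1/4 gives weights 1/2, 1/2 on V, W.
Q = (1/2)·(-7, -3) + (1/2)·(-8, 7) = (-15/2, 2).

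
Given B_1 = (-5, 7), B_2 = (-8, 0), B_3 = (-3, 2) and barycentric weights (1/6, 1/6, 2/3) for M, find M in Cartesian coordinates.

(-25/6, 5/2)

M = (1/6)·B_1 + (1/6)·B_2 + (2/3)·B_3.
x-coordinate: (1/6)·(-5) + (1/6)·(-8) + (2/3)·(-3) = -25/6.
y-coordinate: (1/6)·7 + (1/6)·0 + (2/3)·2 = 5/2.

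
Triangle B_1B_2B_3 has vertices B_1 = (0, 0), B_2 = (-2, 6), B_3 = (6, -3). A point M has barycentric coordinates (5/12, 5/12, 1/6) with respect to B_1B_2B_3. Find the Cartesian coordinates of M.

M = (5/12)·B_1 + (5/12)·B_2 + (1/6)·B_3.
x-coordinate: (5/12)·0 + (5/12)·(-2) + (1/6)·6 = 1/6.
y-coordinate: (5/12)·0 + (5/12)·6 + (1/6)·(-3) = 2.

(1/6, 2)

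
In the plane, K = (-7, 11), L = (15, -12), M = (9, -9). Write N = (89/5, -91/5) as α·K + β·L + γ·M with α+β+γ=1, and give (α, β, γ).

(-2/5, 2/5, 1)

Signed area of the reference triangle: [KLM] = ½·((-7)·(-12−(-9)) + 15·(-9−11) + 9·(11−(-12))) = ½·(21 − 300 + 207) = -36.
[NLM] = ½·((89/5)·(-12−(-9)) + 15·(-9−(-91/5)) + 9·(-91/5−(-12))) = ½·(-267/5 + 138 − 279/5) = 72/5, so the K-coordinate is (72/5)/(-36) = -2/5.
[KNM] = ½·((-7)·(-91/5−(-9)) + (89/5)·(-9−11) + 9·(11−(-91/5))) = ½·(322/5 − 356 + 1314/5) = -72/5, so the L-coordinate is 2/5.
[KLN] = ½·((-7)·(-12−(-91/5)) + 15·(-91/5−11) + (89/5)·(11−(-12))) = ½·(-217/5 − 438 + 2047/5) = -36, so the M-coordinate is 1.
Check: -2/5 + 2/5 + 1 = 1.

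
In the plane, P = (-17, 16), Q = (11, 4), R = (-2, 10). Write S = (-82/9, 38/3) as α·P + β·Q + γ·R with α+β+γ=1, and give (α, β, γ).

(2/3, 2/9, 1/9)

Signed area of the reference triangle: [PQR] = ½·((-17)·(4−10) + 11·(10−16) + (-2)·(16−4)) = ½·(102 − 66 − 24) = 6.
[SQR] = ½·((-82/9)·(4−10) + 11·(10−(38/3)) + (-2)·(38/3−4)) = ½·(164/3 − 88/3 − 52/3) = 4, so the P-coordinate is 4/6 = 2/3.
[PSR] = ½·((-17)·(38/3−10) + (-82/9)·(10−16) + (-2)·(16−(38/3))) = ½·(-136/3 + 164/3 − 20/3) = 4/3, so the Q-coordinate is 2/9.
[PQS] = ½·((-17)·(4−(38/3)) + 11·(38/3−16) + (-82/9)·(16−4)) = ½·(442/3 − 110/3 − 328/3) = 2/3, so the R-coordinate is 1/9.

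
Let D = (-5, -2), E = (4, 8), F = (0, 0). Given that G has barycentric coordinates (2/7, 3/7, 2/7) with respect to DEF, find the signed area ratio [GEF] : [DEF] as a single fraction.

2/7

The signed ratio [GEF]/[DEF] equals the barycentric coordinate of G at vertex D, which is 2/7.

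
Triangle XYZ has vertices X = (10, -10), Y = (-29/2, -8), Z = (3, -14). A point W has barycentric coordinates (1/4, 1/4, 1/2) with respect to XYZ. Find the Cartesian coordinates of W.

(3/8, -23/2)

W = (1/4)·X + (1/4)·Y + (1/2)·Z.
x-coordinate: (1/4)·10 + (1/4)·(-29/2) + (1/2)·3 = 3/8.
y-coordinate: (1/4)·(-10) + (1/4)·(-8) + (1/2)·(-14) = -23/2.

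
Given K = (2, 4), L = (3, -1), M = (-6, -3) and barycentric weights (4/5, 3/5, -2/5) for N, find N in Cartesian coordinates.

N = (4/5)·K + (3/5)·L + (-2/5)·M.
x-coordinate: (4/5)·2 + (3/5)·3 + (-2/5)·(-6) = 29/5.
y-coordinate: (4/5)·4 + (3/5)·(-1) + (-2/5)·(-3) = 19/5.

(29/5, 19/5)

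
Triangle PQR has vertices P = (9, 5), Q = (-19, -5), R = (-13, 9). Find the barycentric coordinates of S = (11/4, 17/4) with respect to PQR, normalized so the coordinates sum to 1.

(3/4, 1/8, 1/8)

Signed area of the reference triangle: [PQR] = ½·(9·(-5−9) + (-19)·(9−5) + (-13)·(5−(-5))) = ½·(-126 − 76 − 130) = -166.
[SQR] = ½·((11/4)·(-5−9) + (-19)·(9−(17/4)) + (-13)·(17/4−(-5))) = ½·(-77/2 − 361/4 − 481/4) = -249/2, so the P-coordinate is (-249/2)/(-166) = 3/4.
[PSR] = ½·(9·(17/4−9) + (11/4)·(9−5) + (-13)·(5−(17/4))) = ½·(-171/4 + 11 − 39/4) = -83/4, so the Q-coordinate is 1/8.
[PQS] = ½·(9·(-5−(17/4)) + (-19)·(17/4−5) + (11/4)·(5−(-5))) = ½·(-333/4 + 57/4 + 55/2) = -83/4, so the R-coordinate is 1/8.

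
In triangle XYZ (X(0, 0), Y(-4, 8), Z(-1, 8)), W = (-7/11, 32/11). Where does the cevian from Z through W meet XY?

(-1/2, 1)

Barycentric coordinates of W with respect to XYZ: (7/11, 1/11, 3/11).
On side XY the Z-coordinate is zero; dropping W's Z-weight 3/11 and renormalizing the remaining 7/11 : 1/11 gives weights 7/8, 1/8 on X, Y.
V = (7/8)·(0, 0) + (1/8)·(-4, 8) = (-1/2, 1).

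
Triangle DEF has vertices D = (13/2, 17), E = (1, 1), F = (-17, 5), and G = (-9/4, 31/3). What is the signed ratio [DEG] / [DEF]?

1/3

[DEF] = ½·((13/2)·(1−5) + 1·(5−17) + (-17)·(17−1)) = ½·(-26 − 12 − 272) = -155.
[DEG] = ½·((13/2)·(1−(31/3)) + 1·(31/3−17) + (-9/4)·(17−1)) = ½·(-182/3 − 20/3 − 36) = -155/3, so the ratio is (-155/3)/(-155) = 1/3.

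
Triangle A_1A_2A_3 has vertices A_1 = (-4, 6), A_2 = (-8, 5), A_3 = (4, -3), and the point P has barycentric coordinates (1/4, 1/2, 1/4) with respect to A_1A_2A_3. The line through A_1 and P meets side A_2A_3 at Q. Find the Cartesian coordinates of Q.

Line A_1P meets A_2A_3 where the A_1-coordinate vanishes; zeroing P's A_1-weight and renormalizing leaves A_2, A_3-weights 1/2 : 1/4 → (2/3, 1/3).
So Q = (2/3)·A_2 + (1/3)·A_3 = (-4, 7/3).

(-4, 7/3)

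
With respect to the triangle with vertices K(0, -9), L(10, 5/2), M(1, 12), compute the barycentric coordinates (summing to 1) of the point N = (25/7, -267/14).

(9/7, 3/7, -5/7)

Signed area of the reference triangle: [KLM] = ½·(0·(5/2−12) + 10·(12−(-9)) + 1·(-9−(5/2))) = ½·(0 + 210 − 23/2) = 397/4.
[NLM] = ½·((25/7)·(5/2−12) + 10·(12−(-267/14)) + 1·(-267/14−(5/2))) = ½·(-475/14 + 2175/7 − 151/7) = 3573/28, so the K-coordinate is (3573/28)/(397/4) = 9/7.
[KNM] = ½·(0·(-267/14−12) + (25/7)·(12−(-9)) + 1·(-9−(-267/14))) = ½·(0 + 75 + 141/14) = 1191/28, so the L-coordinate is 3/7.
[KLN] = ½·(0·(5/2−(-267/14)) + 10·(-267/14−(-9)) + (25/7)·(-9−(5/2))) = ½·(0 − 705/7 − 575/14) = -1985/28, so the M-coordinate is -5/7.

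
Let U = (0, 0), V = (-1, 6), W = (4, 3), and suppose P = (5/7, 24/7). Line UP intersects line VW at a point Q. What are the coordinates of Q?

(1, 24/5)

Barycentric coordinates of P with respect to UVW: (2/7, 3/7, 2/7).
On side VW the U-coordinate is zero; dropping P's U-weight 2/7 and renormalizing the remaining 3/7 : 2/7 gives weights 3/5, 2/5 on V, W.
Q = (3/5)·(-1, 6) + (2/5)·(4, 3) = (1, 24/5).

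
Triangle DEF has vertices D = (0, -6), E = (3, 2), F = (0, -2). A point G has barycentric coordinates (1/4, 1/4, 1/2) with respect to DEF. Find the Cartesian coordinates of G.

(3/4, -2)

G = (1/4)·D + (1/4)·E + (1/2)·F.
x-coordinate: (1/4)·0 + (1/4)·3 + (1/2)·0 = 3/4.
y-coordinate: (1/4)·(-6) + (1/4)·2 + (1/2)·(-2) = -2.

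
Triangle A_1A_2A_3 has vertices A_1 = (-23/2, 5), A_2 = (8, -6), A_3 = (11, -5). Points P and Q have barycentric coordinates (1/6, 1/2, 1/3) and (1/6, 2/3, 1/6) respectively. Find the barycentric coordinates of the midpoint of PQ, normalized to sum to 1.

(1/6, 7/12, 1/4)

Since both coordinate triples sum to 1, the midpoint's barycentrics are the componentwise average.
(1/6+1/6)/2 = 1/6; similarly 7/12 and 1/4.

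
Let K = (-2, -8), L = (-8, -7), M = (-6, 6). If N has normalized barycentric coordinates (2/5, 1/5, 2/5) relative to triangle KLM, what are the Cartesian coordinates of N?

N = (2/5)·K + (1/5)·L + (2/5)·M.
x-coordinate: (2/5)·(-2) + (1/5)·(-8) + (2/5)·(-6) = -24/5.
y-coordinate: (2/5)·(-8) + (1/5)·(-7) + (2/5)·6 = -11/5.

(-24/5, -11/5)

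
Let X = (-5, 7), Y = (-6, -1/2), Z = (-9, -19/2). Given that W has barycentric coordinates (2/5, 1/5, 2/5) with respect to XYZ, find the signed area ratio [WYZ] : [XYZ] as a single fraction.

2/5

The signed ratio [WYZ]/[XYZ] equals the barycentric coordinate of W at vertex X, which is 2/5.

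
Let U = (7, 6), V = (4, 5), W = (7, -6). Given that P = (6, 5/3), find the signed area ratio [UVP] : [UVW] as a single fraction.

1/3

[UVW] = ½·(7·(5−(-6)) + 4·(-6−6) + 7·(6−5)) = ½·(77 − 48 + 7) = 18.
[UVP] = ½·(7·(5−(5/3)) + 4·(5/3−6) + 6·(6−5)) = ½·(70/3 − 52/3 + 6) = 6, so the ratio is 6/18 = 1/3.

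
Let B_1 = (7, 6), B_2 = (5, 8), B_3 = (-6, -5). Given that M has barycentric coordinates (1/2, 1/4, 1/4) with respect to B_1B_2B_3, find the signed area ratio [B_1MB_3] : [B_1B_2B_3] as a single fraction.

The signed ratio [B_1MB_3]/[B_1B_2B_3] equals the barycentric coordinate of M at vertex B_2, which is 1/4.

1/4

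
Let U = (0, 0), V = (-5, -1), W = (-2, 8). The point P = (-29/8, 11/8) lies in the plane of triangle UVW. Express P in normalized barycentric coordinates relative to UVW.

(1/8, 5/8, 1/4)

Signed area of the reference triangle: [UVW] = ½·(0·(-1−8) + (-5)·(8−0) + (-2)·(0−(-1))) = ½·(0 − 40 − 2) = -21.
[PVW] = ½·((-29/8)·(-1−8) + (-5)·(8−(11/8)) + (-2)·(11/8−(-1))) = ½·(261/8 − 265/8 − 19/4) = -21/8, so the U-coordinate is (-21/8)/(-21) = 1/8.
[UPW] = ½·(0·(11/8−8) + (-29/8)·(8−0) + (-2)·(0−(11/8))) = ½·(0 − 29 + 11/4) = -105/8, so the V-coordinate is 5/8.
[UVP] = ½·(0·(-1−(11/8)) + (-5)·(11/8−0) + (-29/8)·(0−(-1))) = ½·(0 − 55/8 − 29/8) = -21/4, so the W-coordinate is 1/4.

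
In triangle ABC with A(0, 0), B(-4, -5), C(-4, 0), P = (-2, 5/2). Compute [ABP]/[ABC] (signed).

1

[ABC] = ½·(0·(-5−0) + (-4)·(0−0) + (-4)·(0−(-5))) = ½·(0 + 0 − 20) = -10.
[ABP] = ½·(0·(-5−(5/2)) + (-4)·(5/2−0) + (-2)·(0−(-5))) = ½·(0 − 10 − 10) = -10, so the ratio is (-10)/(-10) = 1.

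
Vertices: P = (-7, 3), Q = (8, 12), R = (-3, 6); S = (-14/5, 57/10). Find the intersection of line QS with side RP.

(-11/2, 33/8)

Barycentric coordinates of S with respect to PQR: (1/2, 1/5, 3/10).
On side RP the Q-coordinate is zero; dropping S's Q-weight 1/5 and renormalizing the remaining 3/10 : 1/2 gives weights 3/8, 5/8 on R, P.
T = (3/8)·(-3, 6) + (5/8)·(-7, 3) = (-11/2, 33/8).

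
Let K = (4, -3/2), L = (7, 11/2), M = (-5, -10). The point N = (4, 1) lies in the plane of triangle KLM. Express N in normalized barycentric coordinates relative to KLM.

(1/5, 3/5, 1/5)

Signed area of the reference triangle: [KLM] = ½·(4·(11/2−(-10)) + 7·(-10−(-3/2)) + (-5)·(-3/2−(11/2))) = ½·(62 − 119/2 + 35) = 75/4.
[NLM] = ½·(4·(11/2−(-10)) + 7·(-10−1) + (-5)·(1−(11/2))) = ½·(62 − 77 + 45/2) = 15/4, so the K-coordinate is (15/4)/(75/4) = 1/5.
[KNM] = ½·(4·(1−(-10)) + 4·(-10−(-3/2)) + (-5)·(-3/2−1)) = ½·(44 − 34 + 25/2) = 45/4, so the L-coordinate is 3/5.
[KLN] = ½·(4·(11/2−1) + 7·(1−(-3/2)) + 4·(-3/2−(11/2))) = ½·(18 + 35/2 − 28) = 15/4, so the M-coordinate is 1/5.
Check: 1/5 + 3/5 + 1/5 = 1.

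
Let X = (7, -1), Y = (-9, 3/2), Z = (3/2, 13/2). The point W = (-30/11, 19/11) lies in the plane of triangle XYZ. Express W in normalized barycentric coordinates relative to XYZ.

Signed area of the reference triangle: [XYZ] = ½·(7·(3/2−(13/2)) + (-9)·(13/2−(-1)) + (3/2)·(-1−(3/2))) = ½·(-35 − 135/2 − 15/4) = -425/8.
[WYZ] = ½·((-30/11)·(3/2−(13/2)) + (-9)·(13/2−(19/11)) + (3/2)·(19/11−(3/2))) = ½·(150/11 − 945/22 + 15/44) = -1275/88, so the X-coordinate is (-1275/88)/(-425/8) = 3/11.
[XWZ] = ½·(7·(19/11−(13/2)) + (-30/11)·(13/2−(-1)) + (3/2)·(-1−(19/11))) = ½·(-735/22 − 225/11 − 45/11) = -1275/44, so the Y-coordinate is 6/11.
[XYW] = ½·(7·(3/2−(19/11)) + (-9)·(19/11−(-1)) + (-30/11)·(-1−(3/2))) = ½·(-35/22 − 270/11 + 75/11) = -425/44, so the Z-coordinate is 2/11.

(3/11, 6/11, 2/11)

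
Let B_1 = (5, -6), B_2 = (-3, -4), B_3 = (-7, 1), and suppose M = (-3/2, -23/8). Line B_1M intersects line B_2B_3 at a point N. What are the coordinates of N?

Barycentric coordinates of M with respect to B_1B_2B_3: (3/8, 1/4, 3/8).
On side B_2B_3 the B_1-coordinate is zero; dropping M's B_1-weight 3/8 and renormalizing the remaining 1/4 : 3/8 gives weights 2/5, 3/5 on B_2, B_3.
N = (2/5)·(-3, -4) + (3/5)·(-7, 1) = (-27/5, -1).

(-27/5, -1)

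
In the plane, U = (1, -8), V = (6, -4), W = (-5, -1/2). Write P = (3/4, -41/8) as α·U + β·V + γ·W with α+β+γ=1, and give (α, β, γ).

Signed area of the reference triangle: [UVW] = ½·(1·(-4−(-1/2)) + 6·(-1/2−(-8)) + (-5)·(-8−(-4))) = ½·(-7/2 + 45 + 20) = 123/4.
[PVW] = ½·((3/4)·(-4−(-1/2)) + 6·(-1/2−(-41/8)) + (-5)·(-41/8−(-4))) = ½·(-21/8 + 111/4 + 45/8) = 123/8, so the U-coordinate is (123/8)/(123/4) = 1/2.
[UPW] = ½·(1·(-41/8−(-1/2)) + (3/4)·(-1/2−(-8)) + (-5)·(-8−(-41/8))) = ½·(-37/8 + 45/8 + 115/8) = 123/16, so the V-coordinate is 1/4.
[UVP] = ½·(1·(-4−(-41/8)) + 6·(-41/8−(-8)) + (3/4)·(-8−(-4))) = ½·(9/8 + 69/4 − 3) = 123/16, so the W-coordinate is 1/4.

(1/2, 1/4, 1/4)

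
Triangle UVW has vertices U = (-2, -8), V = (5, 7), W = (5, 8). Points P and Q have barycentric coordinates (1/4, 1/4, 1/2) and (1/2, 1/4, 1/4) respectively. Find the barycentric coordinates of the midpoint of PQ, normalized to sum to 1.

(3/8, 1/4, 3/8)

Since both coordinate triples sum to 1, the midpoint's barycentrics are the componentwise average.
(1/4+1/2)/2 = 3/8; similarly 1/4 and 3/8.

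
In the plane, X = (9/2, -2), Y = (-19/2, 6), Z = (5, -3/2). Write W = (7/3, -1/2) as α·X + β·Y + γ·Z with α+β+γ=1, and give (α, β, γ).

Signed area of the reference triangle: [XYZ] = ½·((9/2)·(6−(-3/2)) + (-19/2)·(-3/2−(-2)) + 5·(-2−6)) = ½·(135/4 − 19/4 − 40) = -11/2.
[WYZ] = ½·((7/3)·(6−(-3/2)) + (-19/2)·(-3/2−(-1/2)) + 5·(-1/2−6)) = ½·(35/2 + 19/2 − 65/2) = -11/4, so the X-coordinate is (-11/4)/(-11/2) = 1/2.
[XWZ] = ½·((9/2)·(-1/2−(-3/2)) + (7/3)·(-3/2−(-2)) + 5·(-2−(-1/2))) = ½·(9/2 + 7/6 − 15/2) = -11/12, so the Y-coordinate is 1/6.
[XYW] = ½·((9/2)·(6−(-1/2)) + (-19/2)·(-1/2−(-2)) + (7/3)·(-2−6)) = ½·(117/4 − 57/4 − 56/3) = -11/6, so the Z-coordinate is 1/3.
Check: 1/2 + 1/6 + 1/3 = 1.

(1/2, 1/6, 1/3)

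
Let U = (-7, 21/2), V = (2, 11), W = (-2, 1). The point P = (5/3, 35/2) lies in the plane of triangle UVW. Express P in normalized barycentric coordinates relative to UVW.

Signed area of the reference triangle: [UVW] = ½·((-7)·(11−1) + 2·(1−(21/2)) + (-2)·(21/2−11)) = ½·(-70 − 19 + 1) = -44.
[PVW] = ½·((5/3)·(11−1) + 2·(1−(35/2)) + (-2)·(35/2−11)) = ½·(50/3 − 33 − 13) = -44/3, so the U-coordinate is (-44/3)/(-44) = 1/3.
[UPW] = ½·((-7)·(35/2−1) + (5/3)·(1−(21/2)) + (-2)·(21/2−(35/2))) = ½·(-231/2 − 95/6 + 14) = -176/3, so the V-coordinate is 4/3.
[UVP] = ½·((-7)·(11−(35/2)) + 2·(35/2−(21/2)) + (5/3)·(21/2−11)) = ½·(91/2 + 14 − 5/6) = 88/3, so the W-coordinate is -2/3.

(1/3, 4/3, -2/3)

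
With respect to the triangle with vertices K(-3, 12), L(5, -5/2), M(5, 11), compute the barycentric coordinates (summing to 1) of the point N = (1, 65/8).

Signed area of the reference triangle: [KLM] = ½·((-3)·(-5/2−11) + 5·(11−12) + 5·(12−(-5/2))) = ½·(81/2 − 5 + 145/2) = 54.
[NLM] = ½·(1·(-5/2−11) + 5·(11−(65/8)) + 5·(65/8−(-5/2))) = ½·(-27/2 + 115/8 + 425/8) = 27, so the K-coordinate is 27/54 = 1/2.
[KNM] = ½·((-3)·(65/8−11) + 1·(11−12) + 5·(12−(65/8))) = ½·(69/8 − 1 + 155/8) = 27/2, so the L-coordinate is 1/4.
[KLN] = ½·((-3)·(-5/2−(65/8)) + 5·(65/8−12) + 1·(12−(-5/2))) = ½·(255/8 − 155/8 + 29/2) = 27/2, so the M-coordinate is 1/4.
Check: 1/2 + 1/4 + 1/4 = 1.

(1/2, 1/4, 1/4)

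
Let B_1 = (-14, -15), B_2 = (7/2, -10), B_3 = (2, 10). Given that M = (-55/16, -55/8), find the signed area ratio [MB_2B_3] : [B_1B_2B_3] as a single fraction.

3/8

[B_1B_2B_3] = ½·((-14)·(-10−10) + (7/2)·(10−(-15)) + 2·(-15−(-10))) = ½·(280 + 175/2 − 10) = 715/4.
[MB_2B_3] = ½·((-55/16)·(-10−10) + (7/2)·(10−(-55/8)) + 2·(-55/8−(-10))) = ½·(275/4 + 945/16 + 25/4) = 2145/32, so the ratio is (2145/32)/(715/4) = 3/8.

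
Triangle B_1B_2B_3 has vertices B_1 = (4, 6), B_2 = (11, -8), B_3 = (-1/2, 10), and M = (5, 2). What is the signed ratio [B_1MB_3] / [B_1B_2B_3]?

2/5

[B_1B_2B_3] = ½·(4·(-8−10) + 11·(10−6) + (-1/2)·(6−(-8))) = ½·(-72 + 44 − 7) = -35/2.
[B_1MB_3] = ½·(4·(2−10) + 5·(10−6) + (-1/2)·(6−2)) = ½·(-32 + 20 − 2) = -7, so the ratio is (-7)/(-35/2) = 2/5.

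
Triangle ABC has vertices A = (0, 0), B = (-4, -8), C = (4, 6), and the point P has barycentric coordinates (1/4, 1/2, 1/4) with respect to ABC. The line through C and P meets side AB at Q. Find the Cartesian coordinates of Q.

(-8/3, -16/3)

Line CP meets AB where the C-coordinate vanishes; zeroing P's C-weight and renormalizing leaves A, B-weights 1/4 : 1/2 → (1/3, 2/3).
So Q = (1/3)·A + (2/3)·B = (-8/3, -16/3).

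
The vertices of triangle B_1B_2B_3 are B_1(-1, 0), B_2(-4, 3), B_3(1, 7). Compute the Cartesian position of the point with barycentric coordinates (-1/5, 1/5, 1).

(2/5, 38/5)

M = (-1/5)·B_1 + (1/5)·B_2 + 1·B_3.
x-coordinate: (-1/5)·(-1) + (1/5)·(-4) + 1·1 = 2/5.
y-coordinate: (-1/5)·0 + (1/5)·3 + 1·7 = 38/5.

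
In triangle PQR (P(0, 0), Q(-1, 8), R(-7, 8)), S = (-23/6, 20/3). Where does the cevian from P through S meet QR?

Barycentric coordinates of S with respect to PQR: (1/6, 1/3, 1/2).
On side QR the P-coordinate is zero; dropping S's P-weight 1/6 and renormalizing the remaining 1/3 : 1/2 gives weights 2/5, 3/5 on Q, R.
T = (2/5)·(-1, 8) + (3/5)·(-7, 8) = (-23/5, 8).

(-23/5, 8)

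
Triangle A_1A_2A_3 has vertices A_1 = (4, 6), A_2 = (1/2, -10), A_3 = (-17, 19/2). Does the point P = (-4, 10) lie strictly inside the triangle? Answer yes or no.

Barycentric coordinates of P: (1049/1393, -32/199, 568/1393).
The three coordinates are positive, negative, positive; a point is interior exactly when all three are positive.

no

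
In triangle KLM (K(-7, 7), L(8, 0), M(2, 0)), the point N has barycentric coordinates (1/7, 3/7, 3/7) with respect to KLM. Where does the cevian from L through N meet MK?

Line LN meets MK where the L-coordinate vanishes; zeroing N's L-weight and renormalizing leaves M, K-weights 3/7 : 1/7 → (3/4, 1/4).
So J = (3/4)·M + (1/4)·K = (-1/4, 7/4).

(-1/4, 7/4)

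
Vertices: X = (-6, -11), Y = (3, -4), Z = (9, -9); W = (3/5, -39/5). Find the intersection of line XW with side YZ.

(5, -17/3)

Barycentric coordinates of W with respect to XYZ: (2/5, 2/5, 1/5).
On side YZ the X-coordinate is zero; dropping W's X-weight 2/5 and renormalizing the remaining 2/5 : 1/5 gives weights 2/3, 1/3 on Y, Z.
V = (2/3)·(3, -4) + (1/3)·(9, -9) = (5, -17/3).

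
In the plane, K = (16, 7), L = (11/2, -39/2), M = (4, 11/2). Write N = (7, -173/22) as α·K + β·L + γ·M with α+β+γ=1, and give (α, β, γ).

(2/11, 6/11, 3/11)

Signed area of the reference triangle: [KLM] = ½·(16·(-39/2−(11/2)) + (11/2)·(11/2−7) + 4·(7−(-39/2))) = ½·(-400 − 33/4 + 106) = -1209/8.
[NLM] = ½·(7·(-39/2−(11/2)) + (11/2)·(11/2−(-173/22)) + 4·(-173/22−(-39/2))) = ½·(-175 + 147/2 + 512/11) = -1209/44, so the K-coordinate is (-1209/44)/(-1209/8) = 2/11.
[KNM] = ½·(16·(-173/22−(11/2)) + 7·(11/2−7) + 4·(7−(-173/22))) = ½·(-2352/11 − 21/2 + 654/11) = -3627/44, so the L-coordinate is 6/11.
[KLN] = ½·(16·(-39/2−(-173/22)) + (11/2)·(-173/22−7) + 7·(7−(-39/2))) = ½·(-2048/11 − 327/4 + 371/2) = -3627/88, so the M-coordinate is 3/11.
Check: 2/11 + 6/11 + 3/11 = 1.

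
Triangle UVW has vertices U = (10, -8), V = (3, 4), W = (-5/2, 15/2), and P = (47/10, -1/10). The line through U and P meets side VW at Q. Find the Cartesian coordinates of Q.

Barycentric coordinates of P with respect to UVW: (2/5, 2/5, 1/5).
On side VW the U-coordinate is zero; dropping P's U-weight 2/5 and renormalizing the remaining 2/5 : 1/5 gives weights 2/3, 1/3 on V, W.
Q = (2/3)·(3, 4) + (1/3)·(-5/2, 15/2) = (7/6, 31/6).

(7/6, 31/6)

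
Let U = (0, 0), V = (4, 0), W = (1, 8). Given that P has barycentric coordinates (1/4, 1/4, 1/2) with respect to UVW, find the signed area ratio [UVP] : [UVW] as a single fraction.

The signed ratio [UVP]/[UVW] equals the barycentric coordinate of P at vertex W, which is 1/2.

1/2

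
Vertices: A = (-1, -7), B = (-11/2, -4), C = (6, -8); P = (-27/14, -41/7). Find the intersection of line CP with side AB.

Barycentric coordinates of P with respect to ABC: (3/7, 3/7, 1/7).
On side AB the C-coordinate is zero; dropping P's C-weight 1/7 and renormalizing the remaining 3/7 : 3/7 gives weights 1/2, 1/2 on A, B.
Q = (1/2)·(-1, -7) + (1/2)·(-11/2, -4) = (-13/4, -11/2).

(-13/4, -11/2)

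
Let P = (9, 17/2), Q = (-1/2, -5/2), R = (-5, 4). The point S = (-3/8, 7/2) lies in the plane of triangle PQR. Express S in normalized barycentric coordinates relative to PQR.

Signed area of the reference triangle: [PQR] = ½·(9·(-5/2−4) + (-1/2)·(4−(17/2)) + (-5)·(17/2−(-5/2))) = ½·(-117/2 + 9/4 − 55) = -445/8.
[SQR] = ½·((-3/8)·(-5/2−4) + (-1/2)·(4−(7/2)) + (-5)·(7/2−(-5/2))) = ½·(39/16 − 1/4 − 30) = -445/32, so the P-coordinate is (-445/32)/(-445/8) = 1/4.
[PSR] = ½·(9·(7/2−4) + (-3/8)·(4−(17/2)) + (-5)·(17/2−(7/2))) = ½·(-9/2 + 27/16 − 25) = -445/32, so the Q-coordinate is 1/4.
[PQS] = ½·(9·(-5/2−(7/2)) + (-1/2)·(7/2−(17/2)) + (-3/8)·(17/2−(-5/2))) = ½·(-54 + 5/2 − 33/8) = -445/16, so the R-coordinate is 1/2.

(1/4, 1/4, 1/2)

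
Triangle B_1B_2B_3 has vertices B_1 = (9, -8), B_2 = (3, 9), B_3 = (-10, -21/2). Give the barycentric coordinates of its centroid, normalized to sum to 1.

(1/3, 1/3, 1/3)

The centroid is the average of the vertices, so each weight is 1/3.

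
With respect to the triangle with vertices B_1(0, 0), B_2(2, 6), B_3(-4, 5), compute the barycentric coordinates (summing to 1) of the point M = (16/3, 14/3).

Signed area of the reference triangle: [B_1B_2B_3] = ½·(0·(6−5) + 2·(5−0) + (-4)·(0−6)) = ½·(0 + 10 + 24) = 17.
[MB_2B_3] = ½·((16/3)·(6−5) + 2·(5−(14/3)) + (-4)·(14/3−6)) = ½·(16/3 + 2/3 + 16/3) = 17/3, so the B_1-coordinate is (17/3)/17 = 1/3.
[B_1MB_3] = ½·(0·(14/3−5) + (16/3)·(5−0) + (-4)·(0−(14/3))) = ½·(0 + 80/3 + 56/3) = 68/3, so the B_2-coordinate is 4/3.
[B_1B_2M] = ½·(0·(6−(14/3)) + 2·(14/3−0) + (16/3)·(0−6)) = ½·(0 + 28/3 − 32) = -34/3, so the B_3-coordinate is -2/3.
Check: 1/3 + 4/3 − 2/3 = 1.

(1/3, 4/3, -2/3)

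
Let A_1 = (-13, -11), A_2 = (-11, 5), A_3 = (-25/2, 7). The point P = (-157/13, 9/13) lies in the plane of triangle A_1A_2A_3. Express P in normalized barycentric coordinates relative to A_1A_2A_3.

Signed area of the reference triangle: [A_1A_2A_3] = ½·((-13)·(5−7) + (-11)·(7−(-11)) + (-25/2)·(-11−5)) = ½·(26 − 198 + 200) = 14.
[PA_2A_3] = ½·((-157/13)·(5−7) + (-11)·(7−(9/13)) + (-25/2)·(9/13−5)) = ½·(314/13 − 902/13 + 700/13) = 56/13, so the A_1-coordinate is (56/13)/14 = 4/13.
[A_1PA_3] = ½·((-13)·(9/13−7) + (-157/13)·(7−(-11)) + (-25/2)·(-11−(9/13))) = ½·(82 − 2826/13 + 1900/13) = 70/13, so the A_2-coordinate is 5/13.
[A_1A_2P] = ½·((-13)·(5−(9/13)) + (-11)·(9/13−(-11)) + (-157/13)·(-11−5)) = ½·(-56 − 1672/13 + 2512/13) = 56/13, so the A_3-coordinate is 4/13.
Check: 4/13 + 5/13 + 4/13 = 1.

(4/13, 5/13, 4/13)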